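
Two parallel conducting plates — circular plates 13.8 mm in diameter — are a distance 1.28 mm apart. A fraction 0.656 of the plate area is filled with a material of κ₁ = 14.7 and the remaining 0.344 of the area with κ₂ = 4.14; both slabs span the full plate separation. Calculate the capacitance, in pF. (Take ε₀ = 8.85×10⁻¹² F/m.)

A = π(13.8/2 mm)² = 1.50×10⁻⁴ m².
Side-by-side slabs ⇒ two capacitors in parallel, each spanning the full gap.
C₁ = κ₁ε₀A₁/d = 14.7 × 8.85×10⁻¹² × 9.81×10⁻⁵ / 1.28×10⁻³ = 9.97×10⁻¹² F.
C₂ = κ₂ε₀A₂/d = 4.14 × 8.85×10⁻¹² × 5.15×10⁻⁵ / 1.28×10⁻³ = 1.47×10⁻¹² F.
C = C₁ + C₂ = 1.14×10⁻¹¹ F.

11.4 pF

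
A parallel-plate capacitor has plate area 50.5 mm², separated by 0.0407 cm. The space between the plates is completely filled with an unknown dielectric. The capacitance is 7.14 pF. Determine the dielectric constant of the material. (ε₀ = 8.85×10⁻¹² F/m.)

6.50

A = 50.5 mm² = 5.05×10⁻⁵ m².
κ = Cd/(ε₀A) = 7.14×10⁻¹² × 4.07×10⁻⁴ / (8.85×10⁻¹² × 5.05×10⁻⁵) = 6.50.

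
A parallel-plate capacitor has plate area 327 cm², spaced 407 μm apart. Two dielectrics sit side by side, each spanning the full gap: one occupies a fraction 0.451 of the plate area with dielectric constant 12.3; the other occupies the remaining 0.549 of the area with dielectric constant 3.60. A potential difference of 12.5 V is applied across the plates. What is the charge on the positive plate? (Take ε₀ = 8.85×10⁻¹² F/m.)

Q ≈ 66.9 nC

A = 327 cm² = 3.27×10⁻² m².
Side-by-side slabs ⇒ two capacitors in parallel, each spanning the full gap.
C₁ = κ₁ε₀A₁/d = 12.3 × 8.85×10⁻¹² × 1.47×10⁻² / 4.07×10⁻⁴ = 3.94×10⁻⁹ F.
C₂ = κ₂ε₀A₂/d = 3.60 × 8.85×10⁻¹² × 1.80×10⁻² / 4.07×10⁻⁴ = 1.41×10⁻⁹ F.
C = C₁ + C₂ = 5.35×10⁻⁹ F.
Q = CV = 5.35×10⁻⁹ × 12.5 = 6.69×10⁻⁸ C.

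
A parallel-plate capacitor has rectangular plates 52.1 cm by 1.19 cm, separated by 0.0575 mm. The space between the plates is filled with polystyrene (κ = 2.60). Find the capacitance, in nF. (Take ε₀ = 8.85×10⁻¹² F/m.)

2.48 nF

A = 52.1 × 1.19 cm² = 6.20×10⁻³ m².
C = κε₀A/d = 2.60 × 8.85×10⁻¹² × 6.20×10⁻³ / 5.75×10⁻⁵ = 2.48×10⁻⁹ F.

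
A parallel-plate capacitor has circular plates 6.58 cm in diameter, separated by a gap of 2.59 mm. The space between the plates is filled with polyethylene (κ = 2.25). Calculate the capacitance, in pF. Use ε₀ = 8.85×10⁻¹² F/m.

C ≈ 26.1 pF

A = π(6.58/2 cm)² = 3.40×10⁻³ m².
C = κε₀A/d = 2.25 × 8.85×10⁻¹² × 3.40×10⁻³ / 2.59×10⁻³ = 2.61×10⁻¹¹ F.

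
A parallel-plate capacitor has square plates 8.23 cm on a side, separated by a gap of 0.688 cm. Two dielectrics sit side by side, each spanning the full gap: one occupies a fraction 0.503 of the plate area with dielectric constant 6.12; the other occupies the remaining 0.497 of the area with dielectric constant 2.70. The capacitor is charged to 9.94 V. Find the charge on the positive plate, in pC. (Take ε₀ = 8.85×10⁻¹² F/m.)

Q ≈ 383 pC

A = (8.23 cm)² = 6.77×10⁻³ m².
Side-by-side slabs ⇒ two capacitors in parallel, each spanning the full gap.
C₁ = κ₁ε₀A₁/d = 6.12 × 8.85×10⁻¹² × 3.41×10⁻³ / 6.88×10⁻³ = 2.68×10⁻¹¹ F.
C₂ = κ₂ε₀A₂/d = 2.70 × 8.85×10⁻¹² × 3.37×10⁻³ / 6.88×10⁻³ = 1.17×10⁻¹¹ F.
C = C₁ + C₂ = 3.85×10⁻¹¹ F.
Q = CV = 3.85×10⁻¹¹ × 9.94 = 3.83×10⁻¹⁰ C.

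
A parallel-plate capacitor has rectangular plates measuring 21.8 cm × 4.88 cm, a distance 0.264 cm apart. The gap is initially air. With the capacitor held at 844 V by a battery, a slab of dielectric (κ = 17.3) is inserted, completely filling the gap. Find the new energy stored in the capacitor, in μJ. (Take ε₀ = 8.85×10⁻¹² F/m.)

U ≈ 220 μJ

A = 21.8 × 4.88 cm² = 1.06×10⁻² m².
Initially C₁ = ε₀A/d = 8.85×10⁻¹² × 1.06×10⁻² / 2.64×10⁻³ = 3.57×10⁻¹¹ F.
U₁ = 1.27×10⁻⁵ J.
Battery connected ⇒ V is held fixed. C₂ = 17.3 C₁ and U = ½CV², so U₂/U₁ = C₂/C₁ = 17.3.
U₂ = 17.3 × 1.27×10⁻⁵ = 2.20×10⁻⁴ J.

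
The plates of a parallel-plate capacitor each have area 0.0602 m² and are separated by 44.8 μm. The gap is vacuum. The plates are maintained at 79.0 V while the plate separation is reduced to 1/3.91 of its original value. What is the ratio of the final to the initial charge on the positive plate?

Battery connected ⇒ V is held fixed.
C₂ = 3.91 C₁ and Q = CV, so Q₂/Q₁ = C₂/C₁ = 3.91.

Q₂/Q₁ ≈ 3.91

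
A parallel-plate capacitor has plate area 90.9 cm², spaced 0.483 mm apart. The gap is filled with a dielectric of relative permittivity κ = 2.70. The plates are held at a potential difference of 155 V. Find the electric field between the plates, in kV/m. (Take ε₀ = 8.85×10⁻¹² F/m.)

321 kV/m

E = V/d = 155 / 4.83×10⁻⁴ = 3.21×10⁵ V/m.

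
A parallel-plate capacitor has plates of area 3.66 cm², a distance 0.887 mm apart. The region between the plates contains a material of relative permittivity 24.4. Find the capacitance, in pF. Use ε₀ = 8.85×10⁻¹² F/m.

89.1 pF

A = 3.66 cm² = 3.66×10⁻⁴ m².
C = κε₀A/d = 24.4 × 8.85×10⁻¹² × 3.66×10⁻⁴ / 8.87×10⁻⁴ = 8.91×10⁻¹¹ F.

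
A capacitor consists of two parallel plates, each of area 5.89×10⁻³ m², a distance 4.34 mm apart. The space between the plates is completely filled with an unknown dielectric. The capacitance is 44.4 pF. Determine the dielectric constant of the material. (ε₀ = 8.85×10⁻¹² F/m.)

κ = Cd/(ε₀A) = 4.44×10⁻¹¹ × 4.34×10⁻³ / (8.85×10⁻¹² × 5.89×10⁻³) = 3.70.

3.70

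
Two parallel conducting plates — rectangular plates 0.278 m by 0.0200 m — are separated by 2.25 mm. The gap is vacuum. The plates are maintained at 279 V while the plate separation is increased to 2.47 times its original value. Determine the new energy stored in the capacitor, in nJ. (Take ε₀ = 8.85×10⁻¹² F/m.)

U ≈ 345 nJ

A = 0.278 × 0.0200 m² = 5.56×10⁻³ m².
Initially C₁ = ε₀A/d = 8.85×10⁻¹² × 5.56×10⁻³ / 2.25×10⁻³ = 2.19×10⁻¹¹ F.
U₁ = 8.51×10⁻⁷ J.
Battery connected ⇒ V is held fixed. C₂ = 0.405 C₁ and U = ½CV², so U₂/U₁ = C₂/C₁ = 0.405.
U₂ = 0.405 × 8.51×10⁻⁷ = 3.45×10⁻⁷ J.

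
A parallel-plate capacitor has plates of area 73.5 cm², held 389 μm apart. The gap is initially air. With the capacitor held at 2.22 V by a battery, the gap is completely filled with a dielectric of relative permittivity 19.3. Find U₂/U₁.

Battery connected ⇒ V is held fixed.
C₂ = 19.3 C₁ and U = ½CV², so U₂/U₁ = C₂/C₁ = 19.3.

19.3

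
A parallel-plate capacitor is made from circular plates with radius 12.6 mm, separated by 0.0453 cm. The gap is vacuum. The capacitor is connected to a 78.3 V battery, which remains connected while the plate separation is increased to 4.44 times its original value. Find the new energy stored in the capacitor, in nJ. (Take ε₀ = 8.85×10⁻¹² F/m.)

U ≈ 6.73 nJ

A = π(12.6 mm)² = 4.99×10⁻⁴ m².
Initially C₁ = ε₀A/d = 8.85×10⁻¹² × 4.99×10⁻⁴ / 4.53×10⁻⁴ = 9.74×10⁻¹² F.
U₁ = 2.99×10⁻⁸ J.
Battery connected ⇒ V is held fixed. C₂ = 0.225 C₁ and U = ½CV², so U₂/U₁ = C₂/C₁ = 0.225.
U₂ = 0.225 × 2.99×10⁻⁸ = 6.73×10⁻⁹ J.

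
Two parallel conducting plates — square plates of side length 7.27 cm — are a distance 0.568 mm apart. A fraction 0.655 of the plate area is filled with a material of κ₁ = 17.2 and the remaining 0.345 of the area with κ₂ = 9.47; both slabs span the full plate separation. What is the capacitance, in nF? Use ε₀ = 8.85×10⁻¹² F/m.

A = (7.27 cm)² = 5.29×10⁻³ m².
Side-by-side slabs ⇒ two capacitors in parallel, each spanning the full gap.
C₁ = κ₁ε₀A₁/d = 17.2 × 8.85×10⁻¹² × 3.46×10⁻³ / 5.68×10⁻⁴ = 9.28×10⁻¹⁰ F.
C₂ = κ₂ε₀A₂/d = 9.47 × 8.85×10⁻¹² × 1.82×10⁻³ / 5.68×10⁻⁴ = 2.69×10⁻¹⁰ F.
C = C₁ + C₂ = 1.20×10⁻⁹ F.

1.20 nF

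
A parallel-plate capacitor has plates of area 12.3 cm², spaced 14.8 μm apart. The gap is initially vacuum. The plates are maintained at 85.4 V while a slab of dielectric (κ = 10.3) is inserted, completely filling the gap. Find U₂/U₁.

10.3

Battery connected ⇒ V is held fixed.
C₂ = 10.3 C₁ and U = ½CV², so U₂/U₁ = C₂/C₁ = 10.3.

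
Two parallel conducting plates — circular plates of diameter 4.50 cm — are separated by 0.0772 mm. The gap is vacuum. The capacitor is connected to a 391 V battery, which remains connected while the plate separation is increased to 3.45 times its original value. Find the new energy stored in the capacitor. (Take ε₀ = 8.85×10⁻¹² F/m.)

A = π(4.50/2 cm)² = 1.59×10⁻³ m².
Initially C₁ = ε₀A/d = 8.85×10⁻¹² × 1.59×10⁻³ / 7.72×10⁻⁵ = 1.82×10⁻¹⁰ F.
U₁ = 1.39×10⁻⁵ J.
Battery connected ⇒ V is held fixed. C₂ = 0.290 C₁ and U = ½CV², so U₂/U₁ = C₂/C₁ = 0.290.
U₂ = 0.290 × 1.39×10⁻⁵ = 4.04×10⁻⁶ J.

4.04 μJ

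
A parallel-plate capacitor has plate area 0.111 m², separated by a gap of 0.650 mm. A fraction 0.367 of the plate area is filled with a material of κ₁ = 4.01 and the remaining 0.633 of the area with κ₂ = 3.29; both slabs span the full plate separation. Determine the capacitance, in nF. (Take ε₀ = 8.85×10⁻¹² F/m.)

5.37 nF

Side-by-side slabs ⇒ two capacitors in parallel, each spanning the full gap.
C₁ = κ₁ε₀A₁/d = 4.01 × 8.85×10⁻¹² × 4.07×10⁻² / 6.50×10⁻⁴ = 2.22×10⁻⁹ F.
C₂ = κ₂ε₀A₂/d = 3.29 × 8.85×10⁻¹² × 7.03×10⁻² / 6.50×10⁻⁴ = 3.15×10⁻⁹ F.
C = C₁ + C₂ = 5.37×10⁻⁹ F.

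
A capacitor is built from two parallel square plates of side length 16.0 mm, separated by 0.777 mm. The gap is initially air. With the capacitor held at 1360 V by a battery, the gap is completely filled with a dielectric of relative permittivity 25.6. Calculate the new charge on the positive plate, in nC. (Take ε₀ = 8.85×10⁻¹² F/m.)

A = (16.0 mm)² = 2.56×10⁻⁴ m².
Initially C₁ = ε₀A/d = 8.85×10⁻¹² × 2.56×10⁻⁴ / 7.77×10⁻⁴ = 2.92×10⁻¹² F.
Q₁ = 3.97×10⁻⁹ C.
Battery connected ⇒ V is held fixed. C₂ = 25.6 C₁ and Q = CV, so Q₂/Q₁ = C₂/C₁ = 25.6.
Q₂ = 25.6 × 3.97×10⁻⁹ = 1.02×10⁻⁷ C.

Q ≈ 102 nC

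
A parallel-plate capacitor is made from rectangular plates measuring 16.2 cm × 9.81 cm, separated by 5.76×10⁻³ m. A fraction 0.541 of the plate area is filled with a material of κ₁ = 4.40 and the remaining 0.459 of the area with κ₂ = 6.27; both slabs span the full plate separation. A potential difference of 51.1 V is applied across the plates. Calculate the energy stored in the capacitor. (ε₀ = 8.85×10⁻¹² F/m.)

U ≈ 168 nJ

A = 16.2 × 9.81 cm² = 1.59×10⁻² m².
Side-by-side slabs ⇒ two capacitors in parallel, each spanning the full gap.
C₁ = κ₁ε₀A₁/d = 4.40 × 8.85×10⁻¹² × 8.60×10⁻³ / 5.76×10⁻³ = 5.81×10⁻¹¹ F.
C₂ = κ₂ε₀A₂/d = 6.27 × 8.85×10⁻¹² × 7.29×10⁻³ / 5.76×10⁻³ = 7.03×10⁻¹¹ F.
C = C₁ + C₂ = 1.28×10⁻¹⁰ F.
U = ½CV² = ½ × 1.28×10⁻¹⁰ × (51.1)² = 1.68×10⁻⁷ J.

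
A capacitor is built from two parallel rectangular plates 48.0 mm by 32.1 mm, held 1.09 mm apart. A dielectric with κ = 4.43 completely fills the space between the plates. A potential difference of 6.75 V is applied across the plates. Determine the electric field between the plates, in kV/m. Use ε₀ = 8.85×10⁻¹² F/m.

E = V/d = 6.75 / 1.09×10⁻³ = 6.19×10³ V/m.

E ≈ 6.19 kV/m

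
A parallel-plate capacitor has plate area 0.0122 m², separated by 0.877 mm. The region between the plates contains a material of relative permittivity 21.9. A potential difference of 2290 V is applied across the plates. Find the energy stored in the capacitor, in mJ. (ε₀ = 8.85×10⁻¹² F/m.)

U ≈ 7.07 mJ

C = κε₀A/d = 21.9 × 8.85×10⁻¹² × 1.22×10⁻² / 8.77×10⁻⁴ = 2.70×10⁻⁹ F.
U = ½CV² = ½ × 2.70×10⁻⁹ × (2290)² = 7.07×10⁻³ J.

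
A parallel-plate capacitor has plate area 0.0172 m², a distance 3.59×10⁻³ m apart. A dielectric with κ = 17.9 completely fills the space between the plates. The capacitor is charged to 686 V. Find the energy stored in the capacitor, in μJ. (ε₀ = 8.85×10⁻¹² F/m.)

179 μJ

C = κε₀A/d = 17.9 × 8.85×10⁻¹² × 1.72×10⁻² / 3.59×10⁻³ = 7.59×10⁻¹⁰ F.
U = ½CV² = ½ × 7.59×10⁻¹⁰ × (686)² = 1.79×10⁻⁴ J.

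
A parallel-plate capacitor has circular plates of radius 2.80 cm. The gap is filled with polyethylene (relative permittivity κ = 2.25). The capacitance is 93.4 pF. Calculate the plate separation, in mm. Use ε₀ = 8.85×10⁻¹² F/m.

A = π(2.80 cm)² = 2.46×10⁻³ m².
d = κε₀A/C = 2.25 × 8.85×10⁻¹² × 2.46×10⁻³ / 9.34×10⁻¹¹ = 5.25×10⁻⁴ m.

d ≈ 0.525 mm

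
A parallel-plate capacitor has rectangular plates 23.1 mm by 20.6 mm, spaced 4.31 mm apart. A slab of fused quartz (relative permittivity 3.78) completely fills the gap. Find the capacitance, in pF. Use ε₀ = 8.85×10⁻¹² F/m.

A = 23.1 × 20.6 mm² = 4.76×10⁻⁴ m².
C = κε₀A/d = 3.78 × 8.85×10⁻¹² × 4.76×10⁻⁴ / 4.31×10⁻³ = 3.69×10⁻¹² F.

C ≈ 3.69 pF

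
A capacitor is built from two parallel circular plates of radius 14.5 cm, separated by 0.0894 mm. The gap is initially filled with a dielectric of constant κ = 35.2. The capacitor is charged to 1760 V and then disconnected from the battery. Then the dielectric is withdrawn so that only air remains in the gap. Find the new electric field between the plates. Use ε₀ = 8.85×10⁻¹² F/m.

693 MV/m

A = π(14.5 cm)² = 6.61×10⁻² m².
Initially C₁ = κε₀A/d = 35.2 × 8.85×10⁻¹² × 6.61×10⁻² / 8.94×10⁻⁵ = 2.30×10⁻⁷ F.
E₁ = 1.97×10⁷ V/m.
Isolated ⇒ Q is held fixed. V₂ = Q/C₂ = V₁/0.0284; E = V/d, so E₂/E₁ = (V₂/V₁)(d₁/d₂) = 35.2.
E₂ = 35.2 × 1.97×10⁷ = 6.93×10⁸ V/m.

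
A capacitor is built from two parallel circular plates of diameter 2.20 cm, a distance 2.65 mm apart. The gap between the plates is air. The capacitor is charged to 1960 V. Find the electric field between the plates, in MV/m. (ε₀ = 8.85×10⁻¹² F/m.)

E = V/d = 1960 / 2.65×10⁻³ = 7.40×10⁵ V/m.

E ≈ 0.740 MV/m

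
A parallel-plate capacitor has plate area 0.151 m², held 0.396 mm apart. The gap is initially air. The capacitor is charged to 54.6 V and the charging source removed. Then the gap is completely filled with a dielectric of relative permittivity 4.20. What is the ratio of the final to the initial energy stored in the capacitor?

0.238

Isolated ⇒ Q is held fixed.
C₂ = 4.20 C₁ and U = Q²/(2C), so U₂/U₁ = C₁/C₂ = 0.238.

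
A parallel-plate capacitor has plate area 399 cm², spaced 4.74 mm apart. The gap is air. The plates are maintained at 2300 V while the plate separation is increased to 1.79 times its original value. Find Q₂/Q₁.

Battery connected ⇒ V is held fixed.
C₂ = 0.559 C₁ and Q = CV, so Q₂/Q₁ = C₂/C₁ = 0.559.

0.559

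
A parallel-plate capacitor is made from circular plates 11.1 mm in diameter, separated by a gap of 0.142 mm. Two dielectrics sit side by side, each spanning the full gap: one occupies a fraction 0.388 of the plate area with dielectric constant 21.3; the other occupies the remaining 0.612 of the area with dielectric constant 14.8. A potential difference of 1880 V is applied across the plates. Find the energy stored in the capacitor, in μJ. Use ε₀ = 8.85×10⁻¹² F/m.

A = π(11.1/2 mm)² = 9.68×10⁻⁵ m².
Side-by-side slabs ⇒ two capacitors in parallel, each spanning the full gap.
C₁ = κ₁ε₀A₁/d = 21.3 × 8.85×10⁻¹² × 3.75×10⁻⁵ / 1.42×10⁻⁴ = 4.98×10⁻¹¹ F.
C₂ = κ₂ε₀A₂/d = 14.8 × 8.85×10⁻¹² × 5.92×10⁻⁵ / 1.42×10⁻⁴ = 5.46×10⁻¹¹ F.
C = C₁ + C₂ = 1.04×10⁻¹⁰ F.
U = ½CV² = ½ × 1.04×10⁻¹⁰ × (1880)² = 1.85×10⁻⁴ J.

U ≈ 185 μJ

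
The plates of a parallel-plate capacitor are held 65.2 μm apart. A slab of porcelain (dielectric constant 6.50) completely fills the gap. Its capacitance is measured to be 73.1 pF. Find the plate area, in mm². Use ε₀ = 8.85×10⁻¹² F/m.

82.9 mm²

A = Cd/(κε₀) = 7.31×10⁻¹¹ × 6.52×10⁻⁵ / (6.50 × 8.85×10⁻¹²) = 8.29×10⁻⁵ m².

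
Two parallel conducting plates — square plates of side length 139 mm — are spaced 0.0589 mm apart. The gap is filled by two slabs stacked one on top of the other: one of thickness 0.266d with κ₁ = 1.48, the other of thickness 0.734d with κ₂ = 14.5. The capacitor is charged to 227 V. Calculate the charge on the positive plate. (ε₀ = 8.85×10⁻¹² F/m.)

2.86 μC

A = (139 mm)² = 1.93×10⁻² m².
Stacked slabs ⇒ two capacitors in series, each with the full plate area.
C₁ = κ₁ε₀A/d₁ = 1.48 × 8.85×10⁻¹² × 1.93×10⁻² / 1.57×10⁻⁵ = 1.62×10⁻⁸ F.
C₂ = κ₂ε₀A/d₂ = 14.5 × 8.85×10⁻¹² × 1.93×10⁻² / 4.32×10⁻⁵ = 5.73×10⁻⁸ F.
C = (1/C₁ + 1/C₂)⁻¹ = 1.26×10⁻⁸ F.
Q = CV = 1.26×10⁻⁸ × 227 = 2.86×10⁻⁶ C.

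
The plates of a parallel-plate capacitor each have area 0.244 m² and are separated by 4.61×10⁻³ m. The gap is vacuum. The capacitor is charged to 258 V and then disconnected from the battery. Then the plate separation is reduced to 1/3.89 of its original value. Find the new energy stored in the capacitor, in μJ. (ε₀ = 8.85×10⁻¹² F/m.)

4.01 μJ

Initially C₁ = ε₀A/d = 8.85×10⁻¹² × 0.244 / 4.61×10⁻³ = 4.68×10⁻¹⁰ F.
U₁ = 1.56×10⁻⁵ J.
Isolated ⇒ Q is held fixed. C₂ = 3.89 C₁ and U = Q²/(2C), so U₂/U₁ = C₁/C₂ = 0.257.
U₂ = 0.257 × 1.56×10⁻⁵ = 4.01×10⁻⁶ J.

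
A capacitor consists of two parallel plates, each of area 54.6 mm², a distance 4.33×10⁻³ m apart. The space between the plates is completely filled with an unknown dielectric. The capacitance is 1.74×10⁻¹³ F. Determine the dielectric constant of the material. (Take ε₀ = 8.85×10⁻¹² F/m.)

1.56

A = 54.6 mm² = 5.46×10⁻⁵ m².
κ = Cd/(ε₀A) = 1.74×10⁻¹³ × 4.33×10⁻³ / (8.85×10⁻¹² × 5.46×10⁻⁵) = 1.56.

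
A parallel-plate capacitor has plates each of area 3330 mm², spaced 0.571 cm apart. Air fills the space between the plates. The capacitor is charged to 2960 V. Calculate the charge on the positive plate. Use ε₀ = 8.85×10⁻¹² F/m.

15.3 nC

A = 3330 mm² = 3.33×10⁻³ m².
C = ε₀A/d = 8.85×10⁻¹² × 3.33×10⁻³ / 5.71×10⁻³ = 5.16×10⁻¹² F.
Q = CV = 5.16×10⁻¹² × 2960 = 1.53×10⁻⁸ C.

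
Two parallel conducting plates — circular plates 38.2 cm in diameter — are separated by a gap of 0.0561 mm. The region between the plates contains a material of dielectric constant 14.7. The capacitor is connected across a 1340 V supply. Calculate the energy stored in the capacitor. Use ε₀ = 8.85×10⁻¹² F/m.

U ≈ 239 mJ

A = π(38.2/2 cm)² = 0.115 m².
C = κε₀A/d = 14.7 × 8.85×10⁻¹² × 0.115 / 5.61×10⁻⁵ = 2.66×10⁻⁷ F.
U = ½CV² = ½ × 2.66×10⁻⁷ × (1340)² = 0.239 J.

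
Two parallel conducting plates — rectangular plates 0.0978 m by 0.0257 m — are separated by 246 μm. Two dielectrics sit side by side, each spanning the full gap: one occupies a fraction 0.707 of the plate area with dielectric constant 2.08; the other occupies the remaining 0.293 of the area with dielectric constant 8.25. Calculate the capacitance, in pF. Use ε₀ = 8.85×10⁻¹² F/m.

A = 0.0978 × 0.0257 m² = 2.51×10⁻³ m².
Side-by-side slabs ⇒ two capacitors in parallel, each spanning the full gap.
C₁ = κ₁ε₀A₁/d = 2.08 × 8.85×10⁻¹² × 1.78×10⁻³ / 2.46×10⁻⁴ = 1.33×10⁻¹⁰ F.
C₂ = κ₂ε₀A₂/d = 8.25 × 8.85×10⁻¹² × 7.36×10⁻⁴ / 2.46×10⁻⁴ = 2.19×10⁻¹⁰ F.
C = C₁ + C₂ = 3.52×10⁻¹⁰ F.

C ≈ 352 pF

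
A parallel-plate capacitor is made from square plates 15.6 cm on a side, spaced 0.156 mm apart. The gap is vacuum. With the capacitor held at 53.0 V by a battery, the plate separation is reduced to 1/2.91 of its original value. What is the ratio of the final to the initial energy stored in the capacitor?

U₂/U₁ ≈ 2.91

Battery connected ⇒ V is held fixed.
C₂ = 2.91 C₁ and U = ½CV², so U₂/U₁ = C₂/C₁ = 2.91.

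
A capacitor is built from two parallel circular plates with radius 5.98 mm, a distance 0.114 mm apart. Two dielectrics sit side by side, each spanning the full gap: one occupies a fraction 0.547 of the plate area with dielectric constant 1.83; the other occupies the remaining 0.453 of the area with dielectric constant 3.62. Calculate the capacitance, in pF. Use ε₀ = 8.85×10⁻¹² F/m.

A = π(5.98 mm)² = 1.12×10⁻⁴ m².
Side-by-side slabs ⇒ two capacitors in parallel, each spanning the full gap.
C₁ = κ₁ε₀A₁/d = 1.83 × 8.85×10⁻¹² × 6.15×10⁻⁵ / 1.14×10⁻⁴ = 8.73×10⁻¹² F.
C₂ = κ₂ε₀A₂/d = 3.62 × 8.85×10⁻¹² × 5.09×10⁻⁵ / 1.14×10⁻⁴ = 1.43×10⁻¹¹ F.
C = C₁ + C₂ = 2.30×10⁻¹¹ F.

C ≈ 23.0 pF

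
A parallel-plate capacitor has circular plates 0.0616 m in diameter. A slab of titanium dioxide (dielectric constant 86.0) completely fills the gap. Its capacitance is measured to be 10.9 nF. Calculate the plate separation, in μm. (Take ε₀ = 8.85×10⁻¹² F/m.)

A = π(0.0616/2 m)² = 2.98×10⁻³ m².
d = κε₀A/C = 86.0 × 8.85×10⁻¹² × 2.98×10⁻³ / 1.09×10⁻⁸ = 2.08×10⁻⁴ m.

d ≈ 208 μm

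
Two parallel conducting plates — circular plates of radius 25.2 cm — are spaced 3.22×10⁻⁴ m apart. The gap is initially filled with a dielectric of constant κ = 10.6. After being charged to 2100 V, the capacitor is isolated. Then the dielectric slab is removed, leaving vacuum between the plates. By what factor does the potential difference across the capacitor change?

Isolated ⇒ Q is held fixed.
C₂ = 0.0943 C₁ and V = Q/C, so V₂/V₁ = C₁/C₂ = 10.6.

10.6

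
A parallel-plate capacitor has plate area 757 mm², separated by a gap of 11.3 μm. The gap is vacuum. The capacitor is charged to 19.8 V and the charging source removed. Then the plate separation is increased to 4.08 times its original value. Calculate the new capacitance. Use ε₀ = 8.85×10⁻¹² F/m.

145 pF

A = 757 mm² = 7.57×10⁻⁴ m².
Initially C₁ = ε₀A/d = 8.85×10⁻¹² × 7.57×10⁻⁴ / 1.13×10⁻⁵ = 5.93×10⁻¹⁰ F.
C = ε₀A/d scales as 1/d, so C₂/C₁ = d₁/d₂ = 1/4.08 = 0.245.
C₂ = 0.245 × 5.93×10⁻¹⁰ = 1.45×10⁻¹⁰ F.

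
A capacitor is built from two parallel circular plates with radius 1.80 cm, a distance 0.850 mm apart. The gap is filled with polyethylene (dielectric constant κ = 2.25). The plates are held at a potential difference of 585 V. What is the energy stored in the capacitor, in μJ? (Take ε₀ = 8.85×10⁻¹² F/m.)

A = π(1.80 cm)² = 1.02×10⁻³ m².
C = κε₀A/d = 2.25 × 8.85×10⁻¹² × 1.02×10⁻³ / 8.50×10⁻⁴ = 2.38×10⁻¹¹ F.
U = ½CV² = ½ × 2.38×10⁻¹¹ × (585)² = 4.08×10⁻⁶ J.

U ≈ 4.08 μJ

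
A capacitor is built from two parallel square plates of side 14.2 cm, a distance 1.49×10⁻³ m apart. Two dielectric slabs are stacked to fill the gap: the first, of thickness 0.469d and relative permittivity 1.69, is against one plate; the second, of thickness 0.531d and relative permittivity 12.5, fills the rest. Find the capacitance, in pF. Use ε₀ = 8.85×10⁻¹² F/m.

A = (14.2 cm)² = 2.02×10⁻² m².
Stacked slabs ⇒ two capacitors in series, each with the full plate area.
C₁ = κ₁ε₀A/d₁ = 1.69 × 8.85×10⁻¹² × 2.02×10⁻² / 6.99×10⁻⁴ = 4.32×10⁻¹⁰ F.
C₂ = κ₂ε₀A/d₂ = 12.5 × 8.85×10⁻¹² × 2.02×10⁻² / 7.91×10⁻⁴ = 2.82×10⁻⁹ F.
C = (1/C₁ + 1/C₂)⁻¹ = 3.74×10⁻¹⁰ F.

C ≈ 374 pF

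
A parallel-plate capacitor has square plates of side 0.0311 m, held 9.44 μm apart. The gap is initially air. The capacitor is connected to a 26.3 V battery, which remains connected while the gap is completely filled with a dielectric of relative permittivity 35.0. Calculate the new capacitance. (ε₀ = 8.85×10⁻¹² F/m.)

C ≈ 31.7 nF

A = (0.0311 m)² = 9.67×10⁻⁴ m².
Initially C₁ = ε₀A/d = 8.85×10⁻¹² × 9.67×10⁻⁴ / 9.44×10⁻⁶ = 9.07×10⁻¹⁰ F.
C = κε₀A/d scales with κ, so C₂/C₁ = κ = 35.0.
C₂ = 35.0 × 9.07×10⁻¹⁰ = 3.17×10⁻⁸ F.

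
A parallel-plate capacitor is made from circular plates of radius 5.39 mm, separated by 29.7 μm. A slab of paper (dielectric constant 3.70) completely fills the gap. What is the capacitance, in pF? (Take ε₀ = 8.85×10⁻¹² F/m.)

101 pF

A = π(5.39 mm)² = 9.13×10⁻⁵ m².
C = κε₀A/d = 3.70 × 8.85×10⁻¹² × 9.13×10⁻⁵ / 2.97×10⁻⁵ = 1.01×10⁻¹⁰ F.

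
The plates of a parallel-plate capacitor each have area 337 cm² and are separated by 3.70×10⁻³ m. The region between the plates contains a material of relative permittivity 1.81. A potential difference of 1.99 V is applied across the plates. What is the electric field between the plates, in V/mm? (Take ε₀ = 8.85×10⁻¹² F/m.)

E = V/d = 1.99 / 3.70×10⁻³ = 5.38×10² V/m.

0.538 V/mm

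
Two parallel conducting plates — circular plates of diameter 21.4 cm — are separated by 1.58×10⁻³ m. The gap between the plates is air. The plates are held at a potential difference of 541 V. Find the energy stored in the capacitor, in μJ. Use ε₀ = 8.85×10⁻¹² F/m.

29.5 μJ

A = π(21.4/2 cm)² = 3.60×10⁻² m².
C = ε₀A/d = 8.85×10⁻¹² × 3.60×10⁻² / 1.58×10⁻³ = 2.01×10⁻¹⁰ F.
U = ½CV² = ½ × 2.01×10⁻¹⁰ × (541)² = 2.95×10⁻⁵ J.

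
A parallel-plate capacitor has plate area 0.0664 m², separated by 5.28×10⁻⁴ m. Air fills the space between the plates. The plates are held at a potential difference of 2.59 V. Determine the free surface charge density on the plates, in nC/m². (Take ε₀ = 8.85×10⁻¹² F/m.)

σ ≈ 43.4 nC/m²

C = ε₀A/d = 8.85×10⁻¹² × 6.64×10⁻² / 5.28×10⁻⁴ = 1.11×10⁻⁹ F.
σ = Q/A = CV/A = 1.11×10⁻⁹ × 2.59 / 6.64×10⁻² = 4.34×10⁻⁸ C/m².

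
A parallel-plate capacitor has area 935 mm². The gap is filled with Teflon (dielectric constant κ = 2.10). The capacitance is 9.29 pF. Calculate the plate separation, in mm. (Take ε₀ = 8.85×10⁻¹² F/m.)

d ≈ 1.87 mm

A = 935 mm² = 9.35×10⁻⁴ m².
d = κε₀A/C = 2.10 × 8.85×10⁻¹² × 9.35×10⁻⁴ / 9.29×10⁻¹² = 1.87×10⁻³ m.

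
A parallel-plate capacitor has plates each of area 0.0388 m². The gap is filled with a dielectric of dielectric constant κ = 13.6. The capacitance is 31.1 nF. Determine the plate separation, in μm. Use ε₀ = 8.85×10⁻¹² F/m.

d = κε₀A/C = 13.6 × 8.85×10⁻¹² × 3.88×10⁻² / 3.11×10⁻⁸ = 1.50×10⁻⁴ m.

d ≈ 150 μm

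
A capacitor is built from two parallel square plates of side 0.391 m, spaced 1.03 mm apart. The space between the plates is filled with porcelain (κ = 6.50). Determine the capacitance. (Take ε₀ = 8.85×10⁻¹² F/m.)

A = (0.391 m)² = 0.153 m².
C = κε₀A/d = 6.50 × 8.85×10⁻¹² × 0.153 / 1.03×10⁻³ = 8.54×10⁻⁹ F.

C ≈ 8.54 nF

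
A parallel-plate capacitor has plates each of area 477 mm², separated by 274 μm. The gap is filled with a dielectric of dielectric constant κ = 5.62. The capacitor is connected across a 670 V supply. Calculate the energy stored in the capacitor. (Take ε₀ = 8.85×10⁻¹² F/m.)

A = 477 mm² = 4.77×10⁻⁴ m².
C = κε₀A/d = 5.62 × 8.85×10⁻¹² × 4.77×10⁻⁴ / 2.74×10⁻⁴ = 8.66×10⁻¹¹ F.
U = ½CV² = ½ × 8.66×10⁻¹¹ × (670)² = 1.94×10⁻⁵ J.

U ≈ 19.4 μJ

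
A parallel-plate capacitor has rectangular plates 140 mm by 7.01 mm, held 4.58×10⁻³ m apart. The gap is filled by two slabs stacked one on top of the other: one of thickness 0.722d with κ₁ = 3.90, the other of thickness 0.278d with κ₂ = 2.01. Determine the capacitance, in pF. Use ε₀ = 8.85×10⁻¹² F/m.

C ≈ 5.86 pF

A = 140 × 7.01 mm² = 9.81×10⁻⁴ m².
Stacked slabs ⇒ two capacitors in series, each with the full plate area.
C₁ = κ₁ε₀A/d₁ = 3.90 × 8.85×10⁻¹² × 9.81×10⁻⁴ / 3.31×10⁻³ = 1.02×10⁻¹¹ F.
C₂ = κ₂ε₀A/d₂ = 2.01 × 8.85×10⁻¹² × 9.81×10⁻⁴ / 1.27×10⁻³ = 1.37×10⁻¹¹ F.
C = (1/C₁ + 1/C₂)⁻¹ = 5.86×10⁻¹² F.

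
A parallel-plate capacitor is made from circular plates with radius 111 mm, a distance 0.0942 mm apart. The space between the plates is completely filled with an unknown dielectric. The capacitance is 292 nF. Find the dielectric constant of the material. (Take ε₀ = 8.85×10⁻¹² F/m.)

A = π(111 mm)² = 3.87×10⁻² m².
κ = Cd/(ε₀A) = 2.92×10⁻⁷ × 9.42×10⁻⁵ / (8.85×10⁻¹² × 3.87×10⁻²) = 80.3.

κ ≈ 80.3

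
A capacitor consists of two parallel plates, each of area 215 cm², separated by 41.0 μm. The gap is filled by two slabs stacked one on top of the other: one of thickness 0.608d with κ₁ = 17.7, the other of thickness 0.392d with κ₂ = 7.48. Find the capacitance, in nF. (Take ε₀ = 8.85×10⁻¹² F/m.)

53.5 nF

A = 215 cm² = 2.15×10⁻² m².
Stacked slabs ⇒ two capacitors in series, each with the full plate area.
C₁ = κ₁ε₀A/d₁ = 17.7 × 8.85×10⁻¹² × 2.15×10⁻² / 2.49×10⁻⁵ = 1.35×10⁻⁷ F.
C₂ = κ₂ε₀A/d₂ = 7.48 × 8.85×10⁻¹² × 2.15×10⁻² / 1.61×10⁻⁵ = 8.86×10⁻⁸ F.
C = (1/C₁ + 1/C₂)⁻¹ = 5.35×10⁻⁸ F.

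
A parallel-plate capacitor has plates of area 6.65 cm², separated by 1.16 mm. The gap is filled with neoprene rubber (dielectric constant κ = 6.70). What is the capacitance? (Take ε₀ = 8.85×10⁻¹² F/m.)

A = 6.65 cm² = 6.65×10⁻⁴ m².
C = κε₀A/d = 6.70 × 8.85×10⁻¹² × 6.65×10⁻⁴ / 1.16×10⁻³ = 3.40×10⁻¹¹ F.

C ≈ 34.0 pF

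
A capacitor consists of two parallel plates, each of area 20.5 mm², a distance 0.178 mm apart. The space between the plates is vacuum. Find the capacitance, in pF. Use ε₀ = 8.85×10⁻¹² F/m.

C ≈ 1.02 pF

A = 20.5 mm² = 2.05×10⁻⁵ m².
C = ε₀A/d = 8.85×10⁻¹² × 2.05×10⁻⁵ / 1.78×10⁻⁴ = 1.02×10⁻¹² F.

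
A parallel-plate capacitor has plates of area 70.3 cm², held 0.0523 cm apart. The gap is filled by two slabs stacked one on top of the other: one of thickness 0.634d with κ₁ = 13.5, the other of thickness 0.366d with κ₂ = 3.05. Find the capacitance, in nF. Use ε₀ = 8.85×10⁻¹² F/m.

0.712 nF

A = 70.3 cm² = 7.03×10⁻³ m².
Stacked slabs ⇒ two capacitors in series, each with the full plate area.
C₁ = κ₁ε₀A/d₁ = 13.5 × 8.85×10⁻¹² × 7.03×10⁻³ / 3.32×10⁻⁴ = 2.53×10⁻⁹ F.
C₂ = κ₂ε₀A/d₂ = 3.05 × 8.85×10⁻¹² × 7.03×10⁻³ / 1.91×10⁻⁴ = 9.91×10⁻¹⁰ F.
C = (1/C₁ + 1/C₂)⁻¹ = 7.12×10⁻¹⁰ F.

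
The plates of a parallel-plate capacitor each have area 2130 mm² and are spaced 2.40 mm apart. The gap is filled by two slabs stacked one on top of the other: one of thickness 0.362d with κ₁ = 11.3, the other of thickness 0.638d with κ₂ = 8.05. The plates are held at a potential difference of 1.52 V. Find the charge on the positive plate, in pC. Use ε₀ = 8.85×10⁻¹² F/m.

Q ≈ 107 pC

A = 2130 mm² = 2.13×10⁻³ m².
Stacked slabs ⇒ two capacitors in series, each with the full plate area.
C₁ = κ₁ε₀A/d₁ = 11.3 × 8.85×10⁻¹² × 2.13×10⁻³ / 8.69×10⁻⁴ = 2.45×10⁻¹⁰ F.
C₂ = κ₂ε₀A/d₂ = 8.05 × 8.85×10⁻¹² × 2.13×10⁻³ / 1.53×10⁻³ = 9.91×10⁻¹¹ F.
C = (1/C₁ + 1/C₂)⁻¹ = 7.06×10⁻¹¹ F.
Q = CV = 7.06×10⁻¹¹ × 1.52 = 1.07×10⁻¹⁰ C.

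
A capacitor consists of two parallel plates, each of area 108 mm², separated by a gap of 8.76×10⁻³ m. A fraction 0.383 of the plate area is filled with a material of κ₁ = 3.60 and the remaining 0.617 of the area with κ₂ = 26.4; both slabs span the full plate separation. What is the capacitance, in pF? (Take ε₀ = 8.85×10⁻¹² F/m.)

A = 108 mm² = 1.08×10⁻⁴ m².
Side-by-side slabs ⇒ two capacitors in parallel, each spanning the full gap.
C₁ = κ₁ε₀A₁/d = 3.60 × 8.85×10⁻¹² × 4.14×10⁻⁵ / 8.76×10⁻³ = 1.50×10⁻¹³ F.
C₂ = κ₂ε₀A₂/d = 26.4 × 8.85×10⁻¹² × 6.66×10⁻⁵ / 8.76×10⁻³ = 1.78×10⁻¹² F.
C = C₁ + C₂ = 1.93×10⁻¹² F.

1.93 pF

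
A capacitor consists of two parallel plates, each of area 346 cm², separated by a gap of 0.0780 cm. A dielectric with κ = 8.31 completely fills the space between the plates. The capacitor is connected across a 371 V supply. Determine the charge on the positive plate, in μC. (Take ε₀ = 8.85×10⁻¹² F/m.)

Q ≈ 1.21 μC

A = 346 cm² = 3.46×10⁻² m².
C = κε₀A/d = 8.31 × 8.85×10⁻¹² × 3.46×10⁻² / 7.80×10⁻⁴ = 3.26×10⁻⁹ F.
Q = CV = 3.26×10⁻⁹ × 371 = 1.21×10⁻⁶ C.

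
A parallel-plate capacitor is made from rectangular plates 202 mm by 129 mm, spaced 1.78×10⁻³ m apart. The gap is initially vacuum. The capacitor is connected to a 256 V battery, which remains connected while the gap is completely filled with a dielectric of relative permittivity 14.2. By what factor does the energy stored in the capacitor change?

U₂/U₁ ≈ 14.2

Battery connected ⇒ V is held fixed.
C₂ = 14.2 C₁ and U = ½CV², so U₂/U₁ = C₂/C₁ = 14.2.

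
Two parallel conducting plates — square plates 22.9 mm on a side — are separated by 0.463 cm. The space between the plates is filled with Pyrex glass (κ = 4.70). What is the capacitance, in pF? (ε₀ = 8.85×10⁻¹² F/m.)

4.71 pF

A = (22.9 mm)² = 5.24×10⁻⁴ m².
C = κε₀A/d = 4.70 × 8.85×10⁻¹² × 5.24×10⁻⁴ / 4.63×10⁻³ = 4.71×10⁻¹² F.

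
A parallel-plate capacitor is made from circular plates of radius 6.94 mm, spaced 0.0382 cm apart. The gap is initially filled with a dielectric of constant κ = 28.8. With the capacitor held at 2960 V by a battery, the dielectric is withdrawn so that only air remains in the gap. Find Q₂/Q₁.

0.0347

Battery connected ⇒ V is held fixed.
C₂ = 0.0347 C₁ and Q = CV, so Q₂/Q₁ = C₂/C₁ = 0.0347.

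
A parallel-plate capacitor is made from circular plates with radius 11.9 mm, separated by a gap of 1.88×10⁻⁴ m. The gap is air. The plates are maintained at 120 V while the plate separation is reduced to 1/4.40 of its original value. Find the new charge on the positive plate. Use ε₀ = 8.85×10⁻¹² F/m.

A = π(11.9 mm)² = 4.45×10⁻⁴ m².
Initially C₁ = ε₀A/d = 8.85×10⁻¹² × 4.45×10⁻⁴ / 1.88×10⁻⁴ = 2.09×10⁻¹¹ F.
Q₁ = 2.51×10⁻⁹ C.
Battery connected ⇒ V is held fixed. C₂ = 4.40 C₁ and Q = CV, so Q₂/Q₁ = C₂/C₁ = 4.40.
Q₂ = 4.40 × 2.51×10⁻⁹ = 1.11×10⁻⁸ C.

Q ≈ 11.1 nC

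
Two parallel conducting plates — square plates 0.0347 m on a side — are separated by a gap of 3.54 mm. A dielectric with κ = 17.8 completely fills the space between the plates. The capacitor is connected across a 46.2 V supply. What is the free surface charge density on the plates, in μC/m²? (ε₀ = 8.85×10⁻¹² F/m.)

A = (0.0347 m)² = 1.20×10⁻³ m².
C = κε₀A/d = 17.8 × 8.85×10⁻¹² × 1.20×10⁻³ / 3.54×10⁻³ = 5.36×10⁻¹¹ F.
σ = Q/A = CV/A = 5.36×10⁻¹¹ × 46.2 / 1.20×10⁻³ = 2.06×10⁻⁶ C/m².

σ ≈ 2.06 μC/m²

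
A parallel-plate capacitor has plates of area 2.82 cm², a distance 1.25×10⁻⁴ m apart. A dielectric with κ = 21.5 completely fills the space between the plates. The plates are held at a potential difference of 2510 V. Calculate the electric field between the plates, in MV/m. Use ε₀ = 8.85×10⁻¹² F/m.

E ≈ 20.1 MV/m

E = V/d = 2510 / 1.25×10⁻⁴ = 2.01×10⁷ V/m.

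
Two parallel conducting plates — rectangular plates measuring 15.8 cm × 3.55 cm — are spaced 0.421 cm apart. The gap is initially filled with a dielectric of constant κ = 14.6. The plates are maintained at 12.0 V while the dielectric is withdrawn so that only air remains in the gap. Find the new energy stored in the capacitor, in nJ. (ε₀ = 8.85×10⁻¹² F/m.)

A = 15.8 × 3.55 cm² = 5.61×10⁻³ m².
Initially C₁ = κε₀A/d = 14.6 × 8.85×10⁻¹² × 5.61×10⁻³ / 4.21×10⁻³ = 1.72×10⁻¹⁰ F.
U₁ = 1.24×10⁻⁸ J.
Battery connected ⇒ V is held fixed. C₂ = 0.0685 C₁ and U = ½CV², so U₂/U₁ = C₂/C₁ = 0.0685.
U₂ = 0.0685 × 1.24×10⁻⁸ = 8.49×10⁻¹⁰ J.

0.849 nJ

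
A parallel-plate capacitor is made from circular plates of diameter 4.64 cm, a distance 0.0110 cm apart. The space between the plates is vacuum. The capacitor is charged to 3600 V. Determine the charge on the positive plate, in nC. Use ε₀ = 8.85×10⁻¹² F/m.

A = π(4.64/2 cm)² = 1.69×10⁻³ m².
C = ε₀A/d = 8.85×10⁻¹² × 1.69×10⁻³ / 1.10×10⁻⁴ = 1.36×10⁻¹⁰ F.
Q = CV = 1.36×10⁻¹⁰ × 3600 = 4.90×10⁻⁷ C.

Q ≈ 490 nC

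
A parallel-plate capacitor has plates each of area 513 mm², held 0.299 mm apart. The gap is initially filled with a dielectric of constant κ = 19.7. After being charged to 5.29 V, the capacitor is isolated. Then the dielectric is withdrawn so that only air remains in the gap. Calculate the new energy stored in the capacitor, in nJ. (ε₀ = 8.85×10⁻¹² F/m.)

A = 513 mm² = 5.13×10⁻⁴ m².
Initially C₁ = κε₀A/d = 19.7 × 8.85×10⁻¹² × 5.13×10⁻⁴ / 2.99×10⁻⁴ = 2.99×10⁻¹⁰ F.
U₁ = 4.19×10⁻⁹ J.
Isolated ⇒ Q is held fixed. C₂ = 0.0508 C₁ and U = Q²/(2C), so U₂/U₁ = C₁/C₂ = 19.7.
U₂ = 19.7 × 4.19×10⁻⁹ = 8.25×10⁻⁸ J.

82.5 nJ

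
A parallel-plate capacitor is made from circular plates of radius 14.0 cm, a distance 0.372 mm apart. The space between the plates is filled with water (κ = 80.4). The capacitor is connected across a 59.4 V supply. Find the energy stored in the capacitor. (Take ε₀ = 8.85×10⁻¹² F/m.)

A = π(14.0 cm)² = 6.16×10⁻² m².
C = κε₀A/d = 80.4 × 8.85×10⁻¹² × 6.16×10⁻² / 3.72×10⁻⁴ = 1.18×10⁻⁷ F.
U = ½CV² = ½ × 1.18×10⁻⁷ × (59.4)² = 2.08×10⁻⁴ J.

208 μJ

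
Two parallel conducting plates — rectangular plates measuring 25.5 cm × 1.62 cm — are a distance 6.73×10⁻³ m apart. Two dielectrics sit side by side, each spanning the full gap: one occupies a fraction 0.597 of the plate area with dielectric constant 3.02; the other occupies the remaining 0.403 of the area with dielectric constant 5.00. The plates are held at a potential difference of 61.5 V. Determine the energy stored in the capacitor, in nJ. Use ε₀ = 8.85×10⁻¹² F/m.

39.2 nJ

A = 25.5 × 1.62 cm² = 4.13×10⁻³ m².
Side-by-side slabs ⇒ two capacitors in parallel, each spanning the full gap.
C₁ = κ₁ε₀A₁/d = 3.02 × 8.85×10⁻¹² × 2.47×10⁻³ / 6.73×10⁻³ = 9.79×10⁻¹² F.
C₂ = κ₂ε₀A₂/d = 5.00 × 8.85×10⁻¹² × 1.66×10⁻³ / 6.73×10⁻³ = 1.09×10⁻¹¹ F.
C = C₁ + C₂ = 2.07×10⁻¹¹ F.
U = ½CV² = ½ × 2.07×10⁻¹¹ × (61.5)² = 3.92×10⁻⁸ J.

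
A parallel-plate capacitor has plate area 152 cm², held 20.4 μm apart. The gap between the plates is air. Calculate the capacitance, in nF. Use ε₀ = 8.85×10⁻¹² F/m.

6.59 nF

A = 152 cm² = 1.52×10⁻² m².
C = ε₀A/d = 8.85×10⁻¹² × 1.52×10⁻² / 2.04×10⁻⁵ = 6.59×10⁻⁹ F.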